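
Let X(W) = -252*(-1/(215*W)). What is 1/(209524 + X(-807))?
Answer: 57835/12117820456 ≈ 4.7727e-6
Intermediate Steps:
X(W) = 252/(215*W) (X(W) = -(-252)/(215*W) = 252/(215*W))
1/(209524 + X(-807)) = 1/(209524 + (252/215)/(-807)) = 1/(209524 + (252/215)*(-1/807)) = 1/(209524 - 84/57835) = 1/(12117820456/57835) = 57835/12117820456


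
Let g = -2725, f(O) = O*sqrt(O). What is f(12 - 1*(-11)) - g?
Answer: 2725 + 23*sqrt(23) ≈ 2835.3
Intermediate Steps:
f(O) = O**(3/2)
f(12 - 1*(-11)) - g = (12 - 1*(-11))**(3/2) - 1*(-2725) = (12 + 11)**(3/2) + 2725 = 23**(3/2) + 2725 = 23*sqrt(23) + 2725 = 2725 + 23*sqrt(23)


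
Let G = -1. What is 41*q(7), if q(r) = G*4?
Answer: -164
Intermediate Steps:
q(r) = -4 (q(r) = -1*4 = -4)
41*q(7) = 41*(-4) = -164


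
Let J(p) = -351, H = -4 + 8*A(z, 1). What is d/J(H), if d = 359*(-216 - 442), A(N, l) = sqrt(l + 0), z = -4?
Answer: 236222/351 ≈ 673.00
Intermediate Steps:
A(N, l) = sqrt(l)
H = 4 (H = -4 + 8*sqrt(1) = -4 + 8*1 = -4 + 8 = 4)
d = -236222 (d = 359*(-658) = -236222)
d/J(H) = -236222/(-351) = -236222*(-1/351) = 236222/351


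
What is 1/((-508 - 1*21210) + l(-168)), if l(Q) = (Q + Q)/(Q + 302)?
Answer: -67/1455274 ≈ -4.6039e-5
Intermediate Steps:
l(Q) = 2*Q/(302 + Q) (l(Q) = (2*Q)/(302 + Q) = 2*Q/(302 + Q))
1/((-508 - 1*21210) + l(-168)) = 1/((-508 - 1*21210) + 2*(-168)/(302 - 168)) = 1/((-508 - 21210) + 2*(-168)/134) = 1/(-21718 + 2*(-168)*(1/134)) = 1/(-21718 - 168/67) = 1/(-1455274/67) = -67/1455274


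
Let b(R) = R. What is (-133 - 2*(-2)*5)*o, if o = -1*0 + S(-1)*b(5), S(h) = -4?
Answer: 2260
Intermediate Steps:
o = -20 (o = -1*0 - 4*5 = 0 - 20 = -20)
(-133 - 2*(-2)*5)*o = (-133 - 2*(-2)*5)*(-20) = (-133 + 4*5)*(-20) = (-133 + 20)*(-20) = -113*(-20) = 2260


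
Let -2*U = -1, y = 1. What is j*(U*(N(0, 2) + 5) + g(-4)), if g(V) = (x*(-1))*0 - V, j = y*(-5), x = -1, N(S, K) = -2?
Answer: -55/2 ≈ -27.500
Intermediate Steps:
U = ½ (U = -½*(-1) = ½ ≈ 0.50000)
j = -5 (j = 1*(-5) = -5)
g(V) = -V (g(V) = -1*(-1)*0 - V = 1*0 - V = 0 - V = -V)
j*(U*(N(0, 2) + 5) + g(-4)) = -5*((-2 + 5)/2 - 1*(-4)) = -5*((½)*3 + 4) = -5*(3/2 + 4) = -5*11/2 = -55/2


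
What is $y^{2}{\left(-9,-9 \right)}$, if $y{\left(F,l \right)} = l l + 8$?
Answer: $7921$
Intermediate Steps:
$y{\left(F,l \right)} = 8 + l^{2}$ ($y{\left(F,l \right)} = l^{2} + 8 = 8 + l^{2}$)
$y^{2}{\left(-9,-9 \right)} = \left(8 + \left(-9\right)^{2}\right)^{2} = \left(8 + 81\right)^{2} = 89^{2} = 7921$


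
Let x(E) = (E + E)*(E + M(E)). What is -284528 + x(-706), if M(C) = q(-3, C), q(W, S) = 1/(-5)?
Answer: 3563132/5 ≈ 7.1263e+5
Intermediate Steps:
q(W, S) = -⅕
M(C) = -⅕
x(E) = 2*E*(-⅕ + E) (x(E) = (E + E)*(E - ⅕) = (2*E)*(-⅕ + E) = 2*E*(-⅕ + E))
-284528 + x(-706) = -284528 + (⅖)*(-706)*(-1 + 5*(-706)) = -284528 + (⅖)*(-706)*(-1 - 3530) = -284528 + (⅖)*(-706)*(-3531) = -284528 + 4985772/5 = 3563132/5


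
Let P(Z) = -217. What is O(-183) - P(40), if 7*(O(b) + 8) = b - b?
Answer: 209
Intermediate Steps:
O(b) = -8 (O(b) = -8 + (b - b)/7 = -8 + (1/7)*0 = -8 + 0 = -8)
O(-183) - P(40) = -8 - 1*(-217) = -8 + 217 = 209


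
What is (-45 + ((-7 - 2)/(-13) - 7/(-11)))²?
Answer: 39000025/20449 ≈ 1907.2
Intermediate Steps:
(-45 + ((-7 - 2)/(-13) - 7/(-11)))² = (-45 + (-9*(-1/13) - 7*(-1/11)))² = (-45 + (9/13 + 7/11))² = (-45 + 190/143)² = (-6245/143)² = 39000025/20449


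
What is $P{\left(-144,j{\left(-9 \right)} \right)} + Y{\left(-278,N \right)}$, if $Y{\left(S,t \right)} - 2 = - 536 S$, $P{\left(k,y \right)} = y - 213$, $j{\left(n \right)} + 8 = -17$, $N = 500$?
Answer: $148772$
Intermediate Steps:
$j{\left(n \right)} = -25$ ($j{\left(n \right)} = -8 - 17 = -25$)
$P{\left(k,y \right)} = -213 + y$
$Y{\left(S,t \right)} = 2 - 536 S$
$P{\left(-144,j{\left(-9 \right)} \right)} + Y{\left(-278,N \right)} = \left(-213 - 25\right) + \left(2 - -149008\right) = -238 + \left(2 + 149008\right) = -238 + 149010 = 148772$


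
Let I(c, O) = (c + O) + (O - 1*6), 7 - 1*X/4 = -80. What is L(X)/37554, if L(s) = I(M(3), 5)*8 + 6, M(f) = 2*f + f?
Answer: 5/1707 ≈ 0.0029291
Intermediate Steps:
X = 348 (X = 28 - 4*(-80) = 28 + 320 = 348)
M(f) = 3*f
I(c, O) = -6 + c + 2*O (I(c, O) = (O + c) + (O - 6) = (O + c) + (-6 + O) = -6 + c + 2*O)
L(s) = 110 (L(s) = (-6 + 3*3 + 2*5)*8 + 6 = (-6 + 9 + 10)*8 + 6 = 13*8 + 6 = 104 + 6 = 110)
L(X)/37554 = 110/37554 = 110*(1/37554) = 5/1707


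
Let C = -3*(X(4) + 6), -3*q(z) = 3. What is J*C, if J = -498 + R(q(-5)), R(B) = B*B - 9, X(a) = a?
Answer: 15180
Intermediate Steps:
q(z) = -1 (q(z) = -⅓*3 = -1)
R(B) = -9 + B² (R(B) = B² - 9 = -9 + B²)
J = -506 (J = -498 + (-9 + (-1)²) = -498 + (-9 + 1) = -498 - 8 = -506)
C = -30 (C = -3*(4 + 6) = -3*10 = -30)
J*C = -506*(-30) = 15180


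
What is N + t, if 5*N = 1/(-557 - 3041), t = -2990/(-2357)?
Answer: 53787743/42402430 ≈ 1.2685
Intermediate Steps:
t = 2990/2357 (t = -2990*(-1/2357) = 2990/2357 ≈ 1.2686)
N = -1/17990 (N = 1/(5*(-557 - 3041)) = (⅕)/(-3598) = (⅕)*(-1/3598) = -1/17990 ≈ -5.5586e-5)
N + t = -1/17990 + 2990/2357 = 53787743/42402430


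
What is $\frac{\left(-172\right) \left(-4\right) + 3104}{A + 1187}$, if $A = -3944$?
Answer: $- \frac{1264}{919} \approx -1.3754$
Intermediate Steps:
$\frac{\left(-172\right) \left(-4\right) + 3104}{A + 1187} = \frac{\left(-172\right) \left(-4\right) + 3104}{-3944 + 1187} = \frac{688 + 3104}{-2757} = 3792 \left(- \frac{1}{2757}\right) = - \frac{1264}{919}$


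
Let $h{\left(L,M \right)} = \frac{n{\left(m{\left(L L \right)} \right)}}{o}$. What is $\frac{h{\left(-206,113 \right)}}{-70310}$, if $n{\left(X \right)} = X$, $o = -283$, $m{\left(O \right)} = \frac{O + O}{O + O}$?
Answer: $\frac{1}{19897730} \approx 5.0257 \cdot 10^{-8}$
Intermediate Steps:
$m{\left(O \right)} = 1$ ($m{\left(O \right)} = \frac{2 O}{2 O} = 2 O \frac{1}{2 O} = 1$)
$h{\left(L,M \right)} = - \frac{1}{283}$ ($h{\left(L,M \right)} = 1 \frac{1}{-283} = 1 \left(- \frac{1}{283}\right) = - \frac{1}{283}$)
$\frac{h{\left(-206,113 \right)}}{-70310} = - \frac{1}{283 \left(-70310\right)} = \left(- \frac{1}{283}\right) \left(- \frac{1}{70310}\right) = \frac{1}{19897730}$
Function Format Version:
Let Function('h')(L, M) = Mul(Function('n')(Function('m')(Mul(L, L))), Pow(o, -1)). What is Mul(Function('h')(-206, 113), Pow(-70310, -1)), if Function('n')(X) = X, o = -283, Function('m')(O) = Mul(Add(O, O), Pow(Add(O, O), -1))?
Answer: Rational(1, 19897730) ≈ 5.0257e-8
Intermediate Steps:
Function('m')(O) = 1 (Function('m')(O) = Mul(Mul(2, O), Pow(Mul(2, O), -1)) = Mul(Mul(2, O), Mul(Rational(1, 2), Pow(O, -1))) = 1)
Function('h')(L, M) = Rational(-1, 283) (Function('h')(L, M) = Mul(1, Pow(-283, -1)) = Mul(1, Rational(-1, 283)) = Rational(-1, 283))
Mul(Function('h')(-206, 113), Pow(-70310, -1)) = Mul(Rational(-1, 283), Pow(-70310, -1)) = Mul(Rational(-1, 283), Rational(-1, 70310)) = Rational(1, 19897730)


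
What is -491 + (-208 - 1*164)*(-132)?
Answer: 48613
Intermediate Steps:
-491 + (-208 - 1*164)*(-132) = -491 + (-208 - 164)*(-132) = -491 - 372*(-132) = -491 + 49104 = 48613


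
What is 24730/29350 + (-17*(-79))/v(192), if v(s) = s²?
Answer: 95106377/108195840 ≈ 0.87902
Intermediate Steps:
24730/29350 + (-17*(-79))/v(192) = 24730/29350 + (-17*(-79))/(192²) = 24730*(1/29350) + 1343/36864 = 2473/2935 + 1343*(1/36864) = 2473/2935 + 1343/36864 = 95106377/108195840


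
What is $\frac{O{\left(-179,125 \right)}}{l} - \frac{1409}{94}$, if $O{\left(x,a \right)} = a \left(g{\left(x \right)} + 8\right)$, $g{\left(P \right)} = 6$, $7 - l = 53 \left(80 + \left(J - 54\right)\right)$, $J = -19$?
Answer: $- \frac{12096}{611} \approx -19.797$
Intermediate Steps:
$l = -364$ ($l = 7 - 53 \left(80 - 73\right) = 7 - 53 \cdot 7 = 7 - 371 = -364$)
$O{\left(x,a \right)} = 14 a$ ($O{\left(x,a \right)} = a \left(6 + 8\right) = a 14 = 14 a$)
$\frac{O{\left(-179,125 \right)}}{l} - \frac{1409}{94} = \frac{14 \cdot 125}{-364} - \frac{1409}{94} = 1750 \left(- \frac{1}{364}\right) - \frac{1409}{94} = - \frac{125}{26} - \frac{1409}{94} = - \frac{12096}{611}$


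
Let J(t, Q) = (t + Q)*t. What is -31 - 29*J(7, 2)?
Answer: -1858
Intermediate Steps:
J(t, Q) = t*(Q + t) (J(t, Q) = (Q + t)*t = t*(Q + t))
-31 - 29*J(7, 2) = -31 - 203*(2 + 7) = -31 - 203*9 = -31 - 29*63 = -31 - 1827 = -1858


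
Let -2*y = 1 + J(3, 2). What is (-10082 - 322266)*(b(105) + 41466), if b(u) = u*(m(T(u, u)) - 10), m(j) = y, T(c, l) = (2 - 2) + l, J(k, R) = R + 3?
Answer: -13327487148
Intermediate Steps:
J(k, R) = 3 + R
T(c, l) = l (T(c, l) = 0 + l = l)
y = -3 (y = -(1 + (3 + 2))/2 = -(1 + 5)/2 = -½*6 = -3)
m(j) = -3
b(u) = -13*u (b(u) = u*(-3 - 10) = u*(-13) = -13*u)
(-10082 - 322266)*(b(105) + 41466) = (-10082 - 322266)*(-13*105 + 41466) = -332348*(-1365 + 41466) = -332348*40101 = -13327487148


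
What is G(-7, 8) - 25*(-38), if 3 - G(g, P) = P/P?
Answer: 952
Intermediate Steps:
G(g, P) = 2 (G(g, P) = 3 - P/P = 3 - 1*1 = 3 - 1 = 2)
G(-7, 8) - 25*(-38) = 2 - 25*(-38) = 2 + 950 = 952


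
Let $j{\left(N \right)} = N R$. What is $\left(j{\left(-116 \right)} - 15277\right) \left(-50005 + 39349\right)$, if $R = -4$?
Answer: $157847328$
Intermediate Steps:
$j{\left(N \right)} = - 4 N$ ($j{\left(N \right)} = N \left(-4\right) = - 4 N$)
$\left(j{\left(-116 \right)} - 15277\right) \left(-50005 + 39349\right) = \left(\left(-4\right) \left(-116\right) - 15277\right) \left(-50005 + 39349\right) = \left(464 - 15277\right) \left(-10656\right) = \left(-14813\right) \left(-10656\right) = 157847328$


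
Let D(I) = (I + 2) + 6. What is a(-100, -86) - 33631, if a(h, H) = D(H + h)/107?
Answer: -3598695/107 ≈ -33633.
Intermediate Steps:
D(I) = 8 + I (D(I) = (2 + I) + 6 = 8 + I)
a(h, H) = 8/107 + H/107 + h/107 (a(h, H) = (8 + (H + h))/107 = (8 + H + h)*(1/107) = 8/107 + H/107 + h/107)
a(-100, -86) - 33631 = (8/107 + (1/107)*(-86) + (1/107)*(-100)) - 33631 = (8/107 - 86/107 - 100/107) - 33631 = -178/107 - 33631 = -3598695/107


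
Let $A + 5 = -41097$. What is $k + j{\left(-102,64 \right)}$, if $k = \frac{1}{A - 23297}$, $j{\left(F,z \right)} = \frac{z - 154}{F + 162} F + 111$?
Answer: $\frac{17001335}{64399} \approx 264.0$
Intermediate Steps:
$A = -41102$ ($A = -5 - 41097 = -41102$)
$j{\left(F,z \right)} = 111 + \frac{F \left(-154 + z\right)}{162 + F}$ ($j{\left(F,z \right)} = \frac{-154 + z}{162 + F} F + 111 = \frac{F \left(-154 + z\right)}{162 + F} + 111 = 111 + \frac{F \left(-154 + z\right)}{162 + F}$)
$k = - \frac{1}{64399}$ ($k = \frac{1}{-41102 - 23297} = \frac{1}{-64399} = - \frac{1}{64399} \approx -1.5528 \cdot 10^{-5}$)
$k + j{\left(-102,64 \right)} = - \frac{1}{64399} + \frac{17982 - -4386 - 6528}{162 - 102} = - \frac{1}{64399} + \frac{17982 + 4386 - 6528}{60} = - \frac{1}{64399} + \frac{1}{60} \cdot 15840 = - \frac{1}{64399} + 264 = \frac{17001335}{64399}$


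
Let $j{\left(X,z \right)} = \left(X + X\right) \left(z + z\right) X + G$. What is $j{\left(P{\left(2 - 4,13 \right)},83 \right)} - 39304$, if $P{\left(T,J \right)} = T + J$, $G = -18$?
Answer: $850$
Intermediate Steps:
$P{\left(T,J \right)} = J + T$
$j{\left(X,z \right)} = -18 + 4 z X^{2}$ ($j{\left(X,z \right)} = \left(X + X\right) \left(z + z\right) X - 18 = 2 X 2 z X - 18 = 4 X z X - 18 = 4 z X^{2} - 18 = -18 + 4 z X^{2}$)
$j{\left(P{\left(2 - 4,13 \right)},83 \right)} - 39304 = \left(-18 + 4 \cdot 83 \left(13 + \left(2 - 4\right)\right)^{2}\right) - 39304 = \left(-18 + 4 \cdot 83 \left(13 - 2\right)^{2}\right) - 39304 = \left(-18 + 4 \cdot 83 \cdot 11^{2}\right) - 39304 = \left(-18 + 4 \cdot 83 \cdot 121\right) - 39304 = \left(-18 + 40172\right) - 39304 = 40154 - 39304 = 850$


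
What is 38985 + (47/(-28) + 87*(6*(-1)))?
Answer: 1076917/28 ≈ 38461.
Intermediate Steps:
38985 + (47/(-28) + 87*(6*(-1))) = 38985 + (47*(-1/28) + 87*(-6)) = 38985 + (-47/28 - 522) = 38985 - 14663/28 = 1076917/28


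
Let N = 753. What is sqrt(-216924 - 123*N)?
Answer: I*sqrt(309543) ≈ 556.37*I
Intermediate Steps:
sqrt(-216924 - 123*N) = sqrt(-216924 - 123*753) = sqrt(-216924 - 92619) = sqrt(-309543) = I*sqrt(309543)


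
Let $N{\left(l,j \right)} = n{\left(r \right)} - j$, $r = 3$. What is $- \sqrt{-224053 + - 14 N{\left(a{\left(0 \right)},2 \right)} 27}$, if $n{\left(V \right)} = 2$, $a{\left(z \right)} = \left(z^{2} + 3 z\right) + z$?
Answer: $- i \sqrt{224053} \approx - 473.34 i$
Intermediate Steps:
$a{\left(z \right)} = z^{2} + 4 z$
$N{\left(l,j \right)} = 2 - j$
$- \sqrt{-224053 + - 14 N{\left(a{\left(0 \right)},2 \right)} 27} = - \sqrt{-224053 + - 14 \left(2 - 2\right) 27} = - \sqrt{-224053 + \left(-14\right) 0 \cdot 27} = - \sqrt{-224053 + 0 \cdot 27} = - \sqrt{-224053 + 0} = - \sqrt{-224053} = - i \sqrt{224053}$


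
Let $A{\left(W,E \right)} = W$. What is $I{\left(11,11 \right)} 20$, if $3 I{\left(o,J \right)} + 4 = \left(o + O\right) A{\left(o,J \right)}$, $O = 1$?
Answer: $\frac{2560}{3} \approx 853.33$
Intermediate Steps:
$I{\left(o,J \right)} = - \frac{4}{3} + \frac{o \left(1 + o\right)}{3}$ ($I{\left(o,J \right)} = - \frac{4}{3} + \frac{\left(o + 1\right) o}{3} = - \frac{4}{3} + \frac{\left(1 + o\right) o}{3} = - \frac{4}{3} + \frac{o \left(1 + o\right)}{3}$)
$I{\left(11,11 \right)} 20 = \left(- \frac{4}{3} + \frac{1}{3} \cdot 11 + \frac{11^{2}}{3}\right) 20 = \left(- \frac{4}{3} + \frac{11}{3} + \frac{1}{3} \cdot 121\right) 20 = \left(- \frac{4}{3} + \frac{11}{3} + \frac{121}{3}\right) 20 = \frac{128}{3} \cdot 20 = \frac{2560}{3}$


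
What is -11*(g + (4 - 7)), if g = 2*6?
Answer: -99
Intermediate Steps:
g = 12
-11*(g + (4 - 7)) = -11*(12 + (4 - 7)) = -11*(12 - 3) = -11*9 = -99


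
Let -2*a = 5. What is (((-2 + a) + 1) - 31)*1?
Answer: -69/2 ≈ -34.500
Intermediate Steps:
a = -5/2 (a = -½*5 = -5/2 ≈ -2.5000)
(((-2 + a) + 1) - 31)*1 = (((-2 - 5/2) + 1) - 31)*1 = ((-9/2 + 1) - 31)*1 = (-7/2 - 31)*1 = -69/2*1 = -69/2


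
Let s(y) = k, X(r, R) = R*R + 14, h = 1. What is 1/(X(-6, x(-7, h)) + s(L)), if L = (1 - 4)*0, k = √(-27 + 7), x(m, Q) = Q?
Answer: 3/49 - 2*I*√5/245 ≈ 0.061224 - 0.018254*I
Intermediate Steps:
X(r, R) = 14 + R² (X(r, R) = R² + 14 = 14 + R²)
k = 2*I*√5 (k = √(-20) = 2*I*√5 ≈ 4.4721*I)
L = 0 (L = -3*0 = 0)
s(y) = 2*I*√5
1/(X(-6, x(-7, h)) + s(L)) = 1/((14 + 1²) + 2*I*√5) = 1/((14 + 1) + 2*I*√5) = 1/(15 + 2*I*√5)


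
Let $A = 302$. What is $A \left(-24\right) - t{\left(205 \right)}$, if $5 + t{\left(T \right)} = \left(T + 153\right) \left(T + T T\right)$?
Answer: $-15125583$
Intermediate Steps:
$t{\left(T \right)} = -5 + \left(153 + T\right) \left(T + T^{2}\right)$ ($t{\left(T \right)} = -5 + \left(T + 153\right) \left(T + T T\right) = -5 + \left(153 + T\right) \left(T + T^{2}\right)$)
$A \left(-24\right) - t{\left(205 \right)} = 302 \left(-24\right) - \left(-5 + 205^{3} + 153 \cdot 205 + 154 \cdot 205^{2}\right) = -7248 - \left(-5 + 8615125 + 31365 + 154 \cdot 42025\right) = -7248 - \left(-5 + 8615125 + 31365 + 6471850\right) = -7248 - 15118335 = -15125583$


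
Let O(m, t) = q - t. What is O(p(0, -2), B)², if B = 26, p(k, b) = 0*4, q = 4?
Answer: 484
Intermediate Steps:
p(k, b) = 0
O(m, t) = 4 - t
O(p(0, -2), B)² = (4 - 1*26)² = (4 - 26)² = (-22)² = 484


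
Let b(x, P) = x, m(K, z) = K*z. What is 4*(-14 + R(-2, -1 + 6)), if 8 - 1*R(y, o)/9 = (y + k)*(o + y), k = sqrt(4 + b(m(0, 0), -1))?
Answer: 232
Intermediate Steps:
k = 2 (k = sqrt(4 + 0*0) = sqrt(4 + 0) = sqrt(4) = 2)
R(y, o) = 72 - 9*(2 + y)*(o + y) (R(y, o) = 72 - 9*(y + 2)*(o + y) = 72 - 9*(2 + y)*(o + y))
4*(-14 + R(-2, -1 + 6)) = 4*(-14 + (72 - 18*(-1 + 6) - 18*(-2) - 9*(-2)**2 - 9*(-1 + 6)*(-2))) = 4*(-14 + (72 - 18*5 + 36 - 9*4 - 9*5*(-2))) = 4*(-14 + (72 - 90 + 36 - 36 + 90)) = 4*(-14 + 72) = 4*58 = 232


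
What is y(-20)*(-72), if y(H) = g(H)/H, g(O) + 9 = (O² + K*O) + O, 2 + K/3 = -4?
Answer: 13158/5 ≈ 2631.6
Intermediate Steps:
K = -18 (K = -6 + 3*(-4) = -6 - 12 = -18)
g(O) = -9 + O² - 17*O (g(O) = -9 + ((O² - 18*O) + O) = -9 + (O² - 17*O) = -9 + O² - 17*O)
y(H) = (-9 + H² - 17*H)/H
y(-20)*(-72) = (-17 - 20 - 9/(-20))*(-72) = (-17 - 20 - 9*(-1/20))*(-72) = (-17 - 20 + 9/20)*(-72) = -731/20*(-72) = 13158/5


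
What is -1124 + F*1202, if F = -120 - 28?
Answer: -179020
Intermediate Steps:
F = -148
-1124 + F*1202 = -1124 - 148*1202 = -1124 - 177896 = -179020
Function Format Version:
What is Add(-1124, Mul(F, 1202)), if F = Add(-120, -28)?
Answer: -179020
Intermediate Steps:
F = -148
Add(-1124, Mul(F, 1202)) = Add(-1124, Mul(-148, 1202)) = Add(-1124, -177896) = -179020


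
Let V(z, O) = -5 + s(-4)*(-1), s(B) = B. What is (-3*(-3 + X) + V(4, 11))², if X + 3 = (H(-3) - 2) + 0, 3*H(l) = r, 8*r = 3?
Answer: 32761/64 ≈ 511.89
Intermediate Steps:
r = 3/8 (r = (⅛)*3 = 3/8 ≈ 0.37500)
H(l) = ⅛ (H(l) = (⅓)*(3/8) = ⅛)
X = -39/8 (X = -3 + ((⅛ - 2) + 0) = -3 + (-15/8 + 0) = -3 - 15/8 = -39/8 ≈ -4.8750)
V(z, O) = -1 (V(z, O) = -5 - 4*(-1) = -5 + 4 = -1)
(-3*(-3 + X) + V(4, 11))² = (-3*(-3 - 39/8) - 1)² = (-3*(-63/8) - 1)² = (189/8 - 1)² = (181/8)² = 32761/64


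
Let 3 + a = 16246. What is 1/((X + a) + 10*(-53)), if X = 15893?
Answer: 1/31606 ≈ 3.1640e-5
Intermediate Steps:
a = 16243 (a = -3 + 16246 = 16243)
1/((X + a) + 10*(-53)) = 1/((15893 + 16243) + 10*(-53)) = 1/(32136 - 530) = 1/31606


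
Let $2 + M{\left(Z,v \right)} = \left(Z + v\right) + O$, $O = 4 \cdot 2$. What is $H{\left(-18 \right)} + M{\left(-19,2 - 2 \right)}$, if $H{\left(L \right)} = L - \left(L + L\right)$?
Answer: $5$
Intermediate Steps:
$O = 8$
$H{\left(L \right)} = - L$ ($H{\left(L \right)} = L - 2 L = - L$)
$M{\left(Z,v \right)} = 6 + Z + v$ ($M{\left(Z,v \right)} = -2 + \left(\left(Z + v\right) + 8\right) = -2 + \left(8 + Z + v\right) = 6 + Z + v$)
$H{\left(-18 \right)} + M{\left(-19,2 - 2 \right)} = \left(-1\right) \left(-18\right) + \left(6 - 19 + \left(2 - 2\right)\right) = 18 + \left(6 - 19 + 0\right) = 18 - 13 = 5$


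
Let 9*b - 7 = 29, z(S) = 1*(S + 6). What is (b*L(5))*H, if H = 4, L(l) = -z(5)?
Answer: -176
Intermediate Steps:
z(S) = 6 + S (z(S) = 1*(6 + S) = 6 + S)
b = 4 (b = 7/9 + (⅑)*29 = 7/9 + 29/9 = 4)
L(l) = -11 (L(l) = -(6 + 5) = -1*11 = -11)
(b*L(5))*H = (4*(-11))*4 = -44*4 = -176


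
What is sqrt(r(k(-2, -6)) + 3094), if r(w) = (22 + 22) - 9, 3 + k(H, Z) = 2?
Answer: sqrt(3129) ≈ 55.937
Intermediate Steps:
k(H, Z) = -1 (k(H, Z) = -3 + 2 = -1)
r(w) = 35 (r(w) = 44 - 9 = 35)
sqrt(r(k(-2, -6)) + 3094) = sqrt(35 + 3094) = sqrt(3129)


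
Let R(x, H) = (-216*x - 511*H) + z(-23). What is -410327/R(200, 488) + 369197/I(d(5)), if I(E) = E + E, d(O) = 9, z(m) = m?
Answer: 108031105313/5266638 ≈ 20512.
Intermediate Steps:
I(E) = 2*E
R(x, H) = -23 - 511*H - 216*x (R(x, H) = (-216*x - 511*H) - 23 = (-511*H - 216*x) - 23 = -23 - 511*H - 216*x)
-410327/R(200, 488) + 369197/I(d(5)) = -410327/(-23 - 511*488 - 216*200) + 369197/((2*9)) = -410327/(-23 - 249368 - 43200) + 369197/18 = -410327/(-292591) + 369197*(1/18) = -410327*(-1/292591) + 369197/18 = 410327/292591 + 369197/18 = 108031105313/5266638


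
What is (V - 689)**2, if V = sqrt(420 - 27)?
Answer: (689 - sqrt(393))**2 ≈ 4.4780e+5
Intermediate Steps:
V = sqrt(393) ≈ 19.824
(V - 689)**2 = (sqrt(393) - 689)**2 = (-689 + sqrt(393))**2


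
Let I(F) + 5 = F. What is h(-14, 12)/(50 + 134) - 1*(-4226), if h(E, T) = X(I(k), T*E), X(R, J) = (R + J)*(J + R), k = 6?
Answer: 805473/184 ≈ 4377.6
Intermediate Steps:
I(F) = -5 + F
X(R, J) = (J + R)² (X(R, J) = (J + R)*(J + R) = (J + R)²)
h(E, T) = (1 + E*T)² (h(E, T) = (T*E + (-5 + 6))² = (E*T + 1)² = (1 + E*T)²)
h(-14, 12)/(50 + 134) - 1*(-4226) = (1 - 14*12)²/(50 + 134) - 1*(-4226) = (1 - 168)²/184 + 4226 = (-167)²*(1/184) + 4226 = 27889*(1/184) + 4226 = 27889/184 + 4226 = 805473/184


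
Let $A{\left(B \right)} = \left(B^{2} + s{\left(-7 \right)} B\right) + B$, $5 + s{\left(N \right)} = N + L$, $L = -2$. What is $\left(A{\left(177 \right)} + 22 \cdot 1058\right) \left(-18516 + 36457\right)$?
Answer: $938386064$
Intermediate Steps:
$s{\left(N \right)} = -7 + N$ ($s{\left(N \right)} = -5 + \left(N - 2\right) = -5 + \left(-2 + N\right) = -7 + N$)
$A{\left(B \right)} = B^{2} - 13 B$ ($A{\left(B \right)} = \left(B^{2} + \left(-7 - 7\right) B\right) + B = \left(B^{2} - 14 B\right) + B = B^{2} - 13 B$)
$\left(A{\left(177 \right)} + 22 \cdot 1058\right) \left(-18516 + 36457\right) = \left(177 \left(-13 + 177\right) + 22 \cdot 1058\right) \left(-18516 + 36457\right) = \left(177 \cdot 164 + 23276\right) 17941 = \left(29028 + 23276\right) 17941 = 52304 \cdot 17941 = 938386064$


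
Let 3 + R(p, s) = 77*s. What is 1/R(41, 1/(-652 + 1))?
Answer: -93/290 ≈ -0.32069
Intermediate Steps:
R(p, s) = -3 + 77*s
1/R(41, 1/(-652 + 1)) = 1/(-3 + 77/(-652 + 1)) = 1/(-3 + 77/(-651)) = 1/(-3 + 77*(-1/651)) = 1/(-3 - 11/93) = 1/(-290/93) = -93/290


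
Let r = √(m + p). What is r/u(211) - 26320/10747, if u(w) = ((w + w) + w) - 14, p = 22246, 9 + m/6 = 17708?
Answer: -26320/10747 + 26*√190/619 ≈ -1.8701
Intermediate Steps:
m = 106194 (m = -54 + 6*17708 = -54 + 106248 = 106194)
r = 26*√190 (r = √(106194 + 22246) = √128440 = 26*√190 ≈ 358.39)
u(w) = -14 + 3*w (u(w) = (2*w + w) - 14 = 3*w - 14 = -14 + 3*w)
r/u(211) - 26320/10747 = (26*√190)/(-14 + 3*211) - 26320/10747 = (26*√190)/(-14 + 633) - 26320*1/10747 = (26*√190)/619 - 26320/10747 = (26*√190)*(1/619) - 26320/10747 = 26*√190/619 - 26320/10747 = -26320/10747 + 26*√190/619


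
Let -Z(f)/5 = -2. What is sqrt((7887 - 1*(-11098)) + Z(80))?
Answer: sqrt(18995) ≈ 137.82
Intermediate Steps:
Z(f) = 10 (Z(f) = -5*(-2) = 10)
sqrt((7887 - 1*(-11098)) + Z(80)) = sqrt((7887 - 1*(-11098)) + 10) = sqrt((7887 + 11098) + 10) = sqrt(18985 + 10) = sqrt(18995)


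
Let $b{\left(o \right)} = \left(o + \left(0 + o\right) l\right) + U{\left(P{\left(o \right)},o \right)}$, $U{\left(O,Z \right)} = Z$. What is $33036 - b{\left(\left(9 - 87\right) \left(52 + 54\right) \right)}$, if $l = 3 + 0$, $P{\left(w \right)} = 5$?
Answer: $74376$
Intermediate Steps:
$l = 3$
$b{\left(o \right)} = 5 o$ ($b{\left(o \right)} = \left(o + \left(0 + o\right) 3\right) + o = \left(o + o 3\right) + o = \left(o + 3 o\right) + o = 4 o + o = 5 o$)
$33036 - b{\left(\left(9 - 87\right) \left(52 + 54\right) \right)} = 33036 - 5 \left(9 - 87\right) \left(52 + 54\right) = 33036 - 5 \left(\left(-78\right) 106\right) = 33036 - 5 \left(-8268\right) = 33036 - -41340 = 33036 + 41340 = 74376$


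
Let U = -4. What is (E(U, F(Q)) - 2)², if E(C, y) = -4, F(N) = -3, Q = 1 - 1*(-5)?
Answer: 36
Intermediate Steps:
Q = 6 (Q = 1 + 5 = 6)
(E(U, F(Q)) - 2)² = (-4 - 2)² = (-6)² = 36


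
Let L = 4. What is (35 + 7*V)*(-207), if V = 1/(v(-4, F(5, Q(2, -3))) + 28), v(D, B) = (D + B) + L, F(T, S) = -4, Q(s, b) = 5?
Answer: -58443/8 ≈ -7305.4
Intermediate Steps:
v(D, B) = 4 + B + D (v(D, B) = (D + B) + 4 = (B + D) + 4 = 4 + B + D)
V = 1/24 (V = 1/((4 - 4 - 4) + 28) = 1/(-4 + 28) = 1/24 ≈ 0.041667)
(35 + 7*V)*(-207) = (35 + 7*(1/24))*(-207) = (35 + 7/24)*(-207) = (847/24)*(-207) = -58443/8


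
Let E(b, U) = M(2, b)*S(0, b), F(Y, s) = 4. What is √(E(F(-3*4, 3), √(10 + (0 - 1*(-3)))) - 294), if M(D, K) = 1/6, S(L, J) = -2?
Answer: I*√2649/3 ≈ 17.156*I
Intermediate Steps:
M(D, K) = ⅙
E(b, U) = -⅓ (E(b, U) = (⅙)*(-2) = -⅓)
√(E(F(-3*4, 3), √(10 + (0 - 1*(-3)))) - 294) = √(-⅓ - 294) = √(-883/3) = I*√2649/3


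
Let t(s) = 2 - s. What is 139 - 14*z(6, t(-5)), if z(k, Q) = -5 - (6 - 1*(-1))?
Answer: 307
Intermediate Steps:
z(k, Q) = -12 (z(k, Q) = -5 - (6 + 1) = -5 - 1*7 = -5 - 7 = -12)
139 - 14*z(6, t(-5)) = 139 - 14*(-12) = 139 + 168 = 307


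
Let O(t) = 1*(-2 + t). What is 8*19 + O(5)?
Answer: 155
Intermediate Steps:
O(t) = -2 + t
8*19 + O(5) = 8*19 + (-2 + 5) = 152 + 3 = 155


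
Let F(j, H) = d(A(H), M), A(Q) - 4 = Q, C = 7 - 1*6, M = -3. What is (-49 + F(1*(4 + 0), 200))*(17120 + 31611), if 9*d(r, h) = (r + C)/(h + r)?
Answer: -4309574716/1809 ≈ -2.3823e+6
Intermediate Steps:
C = 1 (C = 7 - 6 = 1)
A(Q) = 4 + Q
d(r, h) = (1 + r)/(9*(h + r)) (d(r, h) = ((r + 1)/(h + r))/9 = ((1 + r)/(h + r))/9 = (1 + r)/(9*(h + r)))
F(j, H) = (5 + H)/(9*(1 + H)) (F(j, H) = (1 + (4 + H))/(9*(-3 + (4 + H))) = (5 + H)/(9*(1 + H)))
(-49 + F(1*(4 + 0), 200))*(17120 + 31611) = (-49 + (5 + 200)/(9*(1 + 200)))*(17120 + 31611) = (-49 + (1/9)*205/201)*48731 = (-49 + (1/9)*(1/201)*205)*48731 = (-49 + 205/1809)*48731 = -88436/1809*48731 = -4309574716/1809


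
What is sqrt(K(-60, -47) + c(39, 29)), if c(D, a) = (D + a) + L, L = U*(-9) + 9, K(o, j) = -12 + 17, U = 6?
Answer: 2*sqrt(7) ≈ 5.2915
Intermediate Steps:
K(o, j) = 5
L = -45 (L = 6*(-9) + 9 = -54 + 9 = -45)
c(D, a) = -45 + D + a (c(D, a) = (D + a) - 45 = -45 + D + a)
sqrt(K(-60, -47) + c(39, 29)) = sqrt(5 + (-45 + 39 + 29)) = sqrt(5 + 23) = sqrt(28) = 2*sqrt(7)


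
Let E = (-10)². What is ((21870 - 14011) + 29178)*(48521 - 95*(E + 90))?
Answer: 1128554427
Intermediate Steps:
E = 100
((21870 - 14011) + 29178)*(48521 - 95*(E + 90)) = ((21870 - 14011) + 29178)*(48521 - 95*(100 + 90)) = (7859 + 29178)*(48521 - 95*190) = 37037*(48521 - 18050) = 37037*30471 = 1128554427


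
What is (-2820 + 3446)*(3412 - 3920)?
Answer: -318008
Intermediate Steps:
(-2820 + 3446)*(3412 - 3920) = 626*(-508) = -318008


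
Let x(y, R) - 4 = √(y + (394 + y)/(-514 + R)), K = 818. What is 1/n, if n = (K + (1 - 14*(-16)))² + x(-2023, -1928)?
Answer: 885512342/963307259427905 - I*√1339989706/963307259427905 ≈ 9.1924e-7 - 3.8e-11*I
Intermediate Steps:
x(y, R) = 4 + √(y + (394 + y)/(-514 + R))
n = 1087853 + I*√1339989706/814 (n = (818 + (1 - 14*(-16)))² + (4 + √((394 - 2023 - 2023*(-514 - 1928))/(-514 - 1928))) = (818 + (1 + 224))² + (4 + √((394 - 2023 - 2023*(-2442))/(-2442))) = (818 + 225)² + (4 + √(-(394 - 2023 + 4940166)/2442)) = 1043² + (4 + √(-1/2442*4938537)) = 1087849 + (4 + √(-1646179/814)) = 1087849 + (4 + I*√1339989706/814) = 1087853 + I*√1339989706/814 ≈ 1.0879e+6 + 44.97*I)
1/n = 1/(1087853 + I*√1339989706/814)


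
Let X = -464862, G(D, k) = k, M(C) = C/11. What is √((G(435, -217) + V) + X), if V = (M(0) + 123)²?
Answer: 5*I*√17998 ≈ 670.78*I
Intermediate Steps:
M(C) = C/11 (M(C) = C*(1/11) = C/11)
V = 15129 (V = ((1/11)*0 + 123)² = (0 + 123)² = 123² = 15129)
√((G(435, -217) + V) + X) = √((-217 + 15129) - 464862) = √(14912 - 464862) = √(-449950) = 5*I*√17998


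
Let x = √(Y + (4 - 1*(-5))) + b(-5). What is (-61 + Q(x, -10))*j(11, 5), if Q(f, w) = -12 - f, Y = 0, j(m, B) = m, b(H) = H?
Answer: -781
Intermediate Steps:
x = -2 (x = √(0 + (4 - 1*(-5))) - 5 = √(0 + (4 + 5)) - 5 = √(0 + 9) - 5 = √9 - 5 = 3 - 5 = -2)
(-61 + Q(x, -10))*j(11, 5) = (-61 + (-12 - 1*(-2)))*11 = (-61 + (-12 + 2))*11 = (-61 - 10)*11 = -71*11 = -781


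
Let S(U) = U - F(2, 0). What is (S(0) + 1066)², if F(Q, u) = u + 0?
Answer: 1136356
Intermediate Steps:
F(Q, u) = u
S(U) = U (S(U) = U - 1*0 = U + 0 = U)
(S(0) + 1066)² = (0 + 1066)² = 1066² = 1136356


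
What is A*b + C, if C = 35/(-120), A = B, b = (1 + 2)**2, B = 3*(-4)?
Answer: -2599/24 ≈ -108.29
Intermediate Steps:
B = -12
b = 9 (b = 3**2 = 9)
A = -12
C = -7/24 (C = 35*(-1/120) = -7/24 ≈ -0.29167)
A*b + C = -12*9 - 7/24 = -108 - 7/24 = -2599/24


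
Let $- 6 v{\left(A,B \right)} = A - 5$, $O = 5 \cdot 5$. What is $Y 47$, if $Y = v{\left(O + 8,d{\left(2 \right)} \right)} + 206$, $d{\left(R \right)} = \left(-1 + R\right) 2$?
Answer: $\frac{28388}{3} \approx 9462.7$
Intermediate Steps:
$d{\left(R \right)} = -2 + 2 R$
$O = 25$
$v{\left(A,B \right)} = \frac{5}{6} - \frac{A}{6}$ ($v{\left(A,B \right)} = - \frac{A - 5}{6} = - \frac{-5 + A}{6} = \frac{5}{6} - \frac{A}{6}$)
$Y = \frac{604}{3}$ ($Y = \left(\frac{5}{6} - \frac{25 + 8}{6}\right) + 206 = \left(\frac{5}{6} - \frac{11}{2}\right) + 206 = - \frac{14}{3} + 206 = \frac{604}{3} \approx 201.33$)
$Y 47 = \frac{604}{3} \cdot 47 = \frac{28388}{3}$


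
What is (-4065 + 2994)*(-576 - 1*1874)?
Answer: 2623950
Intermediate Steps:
(-4065 + 2994)*(-576 - 1*1874) = -1071*(-576 - 1874) = -1071*(-2450) = 2623950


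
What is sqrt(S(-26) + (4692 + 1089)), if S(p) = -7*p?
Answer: sqrt(5963) ≈ 77.220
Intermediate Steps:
sqrt(S(-26) + (4692 + 1089)) = sqrt(-7*(-26) + (4692 + 1089)) = sqrt(182 + 5781) = sqrt(5963)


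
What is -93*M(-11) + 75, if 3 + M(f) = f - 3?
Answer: 1656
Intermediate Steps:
M(f) = -6 + f (M(f) = -3 + (f - 3) = -3 + (-3 + f) = -6 + f)
-93*M(-11) + 75 = -93*(-6 - 11) + 75 = -93*(-17) + 75 = 1581 + 75 = 1656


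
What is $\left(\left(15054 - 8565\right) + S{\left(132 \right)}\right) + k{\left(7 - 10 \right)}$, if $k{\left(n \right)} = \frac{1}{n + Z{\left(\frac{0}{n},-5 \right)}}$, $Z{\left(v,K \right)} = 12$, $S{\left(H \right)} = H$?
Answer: $\frac{59590}{9} \approx 6621.1$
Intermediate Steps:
$k{\left(n \right)} = \frac{1}{12 + n}$ ($k{\left(n \right)} = \frac{1}{n + 12} = \frac{1}{12 + n}$)
$\left(\left(15054 - 8565\right) + S{\left(132 \right)}\right) + k{\left(7 - 10 \right)} = \left(\left(15054 - 8565\right) + 132\right) + \frac{1}{12 + \left(7 - 10\right)} = \left(6489 + 132\right) + \frac{1}{12 - 3} = 6621 + \frac{1}{9} = \frac{59590}{9}$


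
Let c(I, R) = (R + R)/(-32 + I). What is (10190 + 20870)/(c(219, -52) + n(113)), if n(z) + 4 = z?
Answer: 5808220/20279 ≈ 286.42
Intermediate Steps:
c(I, R) = 2*R/(-32 + I) (c(I, R) = (2*R)/(-32 + I) = 2*R/(-32 + I))
n(z) = -4 + z
(10190 + 20870)/(c(219, -52) + n(113)) = (10190 + 20870)/(2*(-52)/(-32 + 219) + (-4 + 113)) = 31060/(2*(-52)/187 + 109) = 31060/(2*(-52)*(1/187) + 109) = 31060/(-104/187 + 109) = 31060/(20279/187) = 31060*(187/20279) = 5808220/20279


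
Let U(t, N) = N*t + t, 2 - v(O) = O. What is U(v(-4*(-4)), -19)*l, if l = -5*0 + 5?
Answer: 1260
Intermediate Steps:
v(O) = 2 - O
U(t, N) = t + N*t
l = 5 (l = 0 + 5 = 5)
U(v(-4*(-4)), -19)*l = ((2 - (-4)*(-4))*(1 - 19))*5 = ((2 - 1*16)*(-18))*5 = ((2 - 16)*(-18))*5 = -14*(-18)*5 = 252*5 = 1260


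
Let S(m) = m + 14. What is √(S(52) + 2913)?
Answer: 3*√331 ≈ 54.580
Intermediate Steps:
S(m) = 14 + m
√(S(52) + 2913) = √((14 + 52) + 2913) = √(66 + 2913) = √2979 = 3*√331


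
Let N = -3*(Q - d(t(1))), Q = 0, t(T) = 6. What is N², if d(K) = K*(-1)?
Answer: 324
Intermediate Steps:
d(K) = -K
N = -18 (N = -3*(0 - (-1)*6) = -3*(0 - 1*(-6)) = -3*(0 + 6) = -3*6 = -18)
N² = (-18)² = 324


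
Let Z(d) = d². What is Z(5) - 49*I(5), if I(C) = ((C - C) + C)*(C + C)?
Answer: -2425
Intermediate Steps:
I(C) = 2*C² (I(C) = (0 + C)*(2*C) = C*(2*C) = 2*C²)
Z(5) - 49*I(5) = 5² - 98*5² = 25 - 98*25 = 25 - 49*50 = 25 - 2450 = -2425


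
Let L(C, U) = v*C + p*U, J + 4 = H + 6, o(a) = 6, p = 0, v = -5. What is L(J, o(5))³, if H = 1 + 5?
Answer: -64000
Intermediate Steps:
H = 6
J = 8 (J = -4 + (6 + 6) = -4 + 12 = 8)
L(C, U) = -5*C (L(C, U) = -5*C + 0*U = -5*C + 0 = -5*C)
L(J, o(5))³ = (-5*8)³ = (-40)³ = -64000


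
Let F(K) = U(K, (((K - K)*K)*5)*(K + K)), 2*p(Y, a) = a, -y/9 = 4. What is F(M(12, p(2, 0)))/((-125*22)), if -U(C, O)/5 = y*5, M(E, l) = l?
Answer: -18/55 ≈ -0.32727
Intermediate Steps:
y = -36 (y = -9*4 = -36)
p(Y, a) = a/2
U(C, O) = 900 (U(C, O) = -(-180)*5 = -5*(-180) = 900)
F(K) = 900
F(M(12, p(2, 0)))/((-125*22)) = 900/((-125*22)) = 900/(-2750) = 900*(-1/2750) = -18/55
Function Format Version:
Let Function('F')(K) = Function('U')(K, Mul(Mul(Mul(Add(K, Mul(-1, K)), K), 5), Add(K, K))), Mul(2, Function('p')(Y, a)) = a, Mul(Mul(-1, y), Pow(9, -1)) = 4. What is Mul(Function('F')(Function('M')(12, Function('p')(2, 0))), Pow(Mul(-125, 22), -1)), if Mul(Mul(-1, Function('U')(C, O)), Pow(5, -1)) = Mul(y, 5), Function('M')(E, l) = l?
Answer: Rational(-18, 55) ≈ -0.32727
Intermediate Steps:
y = -36 (y = Mul(-9, 4) = -36)
Function('p')(Y, a) = Mul(Rational(1, 2), a)
Function('U')(C, O) = 900 (Function('U')(C, O) = Mul(-5, Mul(-36, 5)) = Mul(-5, -180) = 900)
Function('F')(K) = 900
Mul(Function('F')(Function('M')(12, Function('p')(2, 0))), Pow(Mul(-125, 22), -1)) = Mul(900, Pow(Mul(-125, 22), -1)) = Mul(900, Pow(-2750, -1)) = Mul(900, Rational(-1, 2750)) = Rational(-18, 55)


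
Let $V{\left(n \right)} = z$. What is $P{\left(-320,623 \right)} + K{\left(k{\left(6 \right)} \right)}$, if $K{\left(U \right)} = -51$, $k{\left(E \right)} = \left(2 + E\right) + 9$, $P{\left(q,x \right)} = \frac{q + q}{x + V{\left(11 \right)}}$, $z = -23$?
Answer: $- \frac{781}{15} \approx -52.067$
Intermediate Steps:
$V{\left(n \right)} = -23$
$P{\left(q,x \right)} = \frac{2 q}{-23 + x}$ ($P{\left(q,x \right)} = \frac{q + q}{x - 23} = \frac{2 q}{-23 + x}$)
$k{\left(E \right)} = 11 + E$
$P{\left(-320,623 \right)} + K{\left(k{\left(6 \right)} \right)} = 2 \left(-320\right) \frac{1}{-23 + 623} - 51 = 2 \left(-320\right) \frac{1}{600} - 51 = - \frac{16}{15} - 51 = - \frac{781}{15}$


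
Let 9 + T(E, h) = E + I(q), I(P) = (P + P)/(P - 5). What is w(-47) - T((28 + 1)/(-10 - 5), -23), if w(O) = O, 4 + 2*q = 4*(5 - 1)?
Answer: -721/15 ≈ -48.067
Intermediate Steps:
q = 6 (q = -2 + (4*(5 - 1))/2 = -2 + (4*4)/2 = -2 + (½)*16 = -2 + 8 = 6)
I(P) = 2*P/(-5 + P) (I(P) = (2*P)/(-5 + P) = 2*P/(-5 + P))
T(E, h) = 3 + E (T(E, h) = -9 + (E + 2*6/(-5 + 6)) = -9 + (E + 2*6/1) = -9 + (E + 2*6*1) = -9 + (E + 12) = -9 + (12 + E) = 3 + E)
w(-47) - T((28 + 1)/(-10 - 5), -23) = -47 - (3 + (28 + 1)/(-10 - 5)) = -47 - (3 + 29/(-15)) = -47 - (3 + 29*(-1/15)) = -47 - (3 - 29/15) = -47 - 1*16/15 = -47 - 16/15 = -721/15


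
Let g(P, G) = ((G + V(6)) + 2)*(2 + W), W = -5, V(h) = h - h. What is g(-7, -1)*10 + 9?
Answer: -21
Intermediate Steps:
V(h) = 0
g(P, G) = -6 - 3*G (g(P, G) = ((G + 0) + 2)*(2 - 5) = (G + 2)*(-3) = (2 + G)*(-3) = -6 - 3*G)
g(-7, -1)*10 + 9 = (-6 - 3*(-1))*10 + 9 = (-6 + 3)*10 + 9 = -3*10 + 9 = -30 + 9 = -21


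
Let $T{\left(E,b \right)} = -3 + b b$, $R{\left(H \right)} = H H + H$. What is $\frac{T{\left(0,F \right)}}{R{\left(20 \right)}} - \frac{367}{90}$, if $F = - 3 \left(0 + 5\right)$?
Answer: $- \frac{1118}{315} \approx -3.5492$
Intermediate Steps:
$F = -15$ ($F = \left(-3\right) 5 = -15$)
$R{\left(H \right)} = H + H^{2}$ ($R{\left(H \right)} = H^{2} + H = H + H^{2}$)
$T{\left(E,b \right)} = -3 + b^{2}$
$\frac{T{\left(0,F \right)}}{R{\left(20 \right)}} - \frac{367}{90} = \frac{-3 + \left(-15\right)^{2}}{20 \left(1 + 20\right)} - \frac{367}{90} = \frac{-3 + 225}{20 \cdot 21} - \frac{367}{90} = \frac{222}{420} - \frac{367}{90} = 222 \cdot \frac{1}{420} - \frac{367}{90} = \frac{37}{70} - \frac{367}{90} = - \frac{1118}{315}$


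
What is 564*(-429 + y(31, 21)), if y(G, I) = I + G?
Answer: -212628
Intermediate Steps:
y(G, I) = G + I
564*(-429 + y(31, 21)) = 564*(-429 + (31 + 21)) = 564*(-429 + 52) = 564*(-377) = -212628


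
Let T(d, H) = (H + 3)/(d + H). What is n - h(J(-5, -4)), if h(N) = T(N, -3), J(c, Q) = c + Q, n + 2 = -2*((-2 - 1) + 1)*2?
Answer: 6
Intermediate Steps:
T(d, H) = (3 + H)/(H + d)
n = 6 (n = -2 - 2*((-2 - 1) + 1)*2 = -2 - 2*(-3 + 1)*2 = -2 - 2*(-2)*2 = -2 + 4*2 = -2 + 8 = 6)
J(c, Q) = Q + c
h(N) = 0 (h(N) = (3 - 3)/(-3 + N) = 0/(-3 + N) = 0)
n - h(J(-5, -4)) = 6 - 1*0 = 6 + 0 = 6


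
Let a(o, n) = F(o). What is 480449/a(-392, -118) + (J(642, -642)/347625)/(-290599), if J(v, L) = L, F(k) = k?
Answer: -16178235628363237/13199878377000 ≈ -1225.6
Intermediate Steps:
a(o, n) = o
480449/a(-392, -118) + (J(642, -642)/347625)/(-290599) = 480449/(-392) - 642/347625/(-290599) = 480449*(-1/392) - 642*1/347625*(-1/290599) = -480449/392 - 214/115875*(-1/290599) = -480449/392 + 214/33673159125 = -16178235628363237/13199878377000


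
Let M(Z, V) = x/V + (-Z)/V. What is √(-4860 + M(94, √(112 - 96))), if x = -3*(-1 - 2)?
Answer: 5*I*√781/2 ≈ 69.866*I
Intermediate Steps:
x = 9 (x = -3*(-3) = 9)
M(Z, V) = 9/V - Z/V (M(Z, V) = 9/V + (-Z)/V = 9/V - Z/V)
√(-4860 + M(94, √(112 - 96))) = √(-4860 + (9 - 1*94)/(√(112 - 96))) = √(-4860 + (9 - 94)/(√16)) = √(-4860 - 85/4) = √(-19525/4) = 5*I*√781/2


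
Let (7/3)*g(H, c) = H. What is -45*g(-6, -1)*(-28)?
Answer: -3240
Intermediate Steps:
g(H, c) = 3*H/7
-45*g(-6, -1)*(-28) = -135*(-6)/7*(-28) = -45*(-18/7)*(-28) = (810/7)*(-28) = -3240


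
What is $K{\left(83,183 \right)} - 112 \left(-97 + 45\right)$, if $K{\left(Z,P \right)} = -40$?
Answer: $5784$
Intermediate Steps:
$K{\left(83,183 \right)} - 112 \left(-97 + 45\right) = -40 - 112 \left(-97 + 45\right) = -40 - 112 \left(-52\right) = -40 - -5824 = -40 + 5824 = 5784$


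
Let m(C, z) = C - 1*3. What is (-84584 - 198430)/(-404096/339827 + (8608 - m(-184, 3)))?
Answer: -96175798578/2988374369 ≈ -32.183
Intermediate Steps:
m(C, z) = -3 + C (m(C, z) = C - 3 = -3 + C)
(-84584 - 198430)/(-404096/339827 + (8608 - m(-184, 3))) = (-84584 - 198430)/(-404096/339827 + (8608 - (-3 - 184))) = -283014/(-404096*1/339827 + (8608 - 1*(-187))) = -283014/(-404096/339827 + (8608 + 187)) = -283014/(-404096/339827 + 8795) = -283014/2988374369/339827 = -283014*339827/2988374369 = -96175798578/2988374369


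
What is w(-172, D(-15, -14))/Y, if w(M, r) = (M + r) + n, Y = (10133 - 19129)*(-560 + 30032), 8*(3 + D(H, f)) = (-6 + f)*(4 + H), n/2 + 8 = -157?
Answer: 955/530260224 ≈ 1.8010e-6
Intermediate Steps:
n = -330 (n = -16 + 2*(-157) = -16 - 314 = -330)
D(H, f) = -3 + (-6 + f)*(4 + H)/8 (D(H, f) = -3 + ((-6 + f)*(4 + H))/8 = -3 + (-6 + f)*(4 + H)/8)
Y = -265130112 (Y = -8996*29472 = -265130112)
w(M, r) = -330 + M + r (w(M, r) = (M + r) - 330 = -330 + M + r)
w(-172, D(-15, -14))/Y = (-330 - 172 + (-6 + (½)*(-14) - ¾*(-15) + (⅛)*(-15)*(-14)))/(-265130112) = (-330 - 172 + (-6 - 7 + 45/4 + 105/4))*(-1/265130112) = (-330 - 172 + 49/2)*(-1/265130112) = -955/2*(-1/265130112) = 955/530260224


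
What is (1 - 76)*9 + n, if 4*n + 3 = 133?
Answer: -1285/2 ≈ -642.50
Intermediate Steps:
n = 65/2 (n = -¾ + (¼)*133 = -¾ + 133/4 = 65/2 ≈ 32.500)
(1 - 76)*9 + n = (1 - 76)*9 + 65/2 = -75*9 + 65/2 = -675 + 65/2 = -1285/2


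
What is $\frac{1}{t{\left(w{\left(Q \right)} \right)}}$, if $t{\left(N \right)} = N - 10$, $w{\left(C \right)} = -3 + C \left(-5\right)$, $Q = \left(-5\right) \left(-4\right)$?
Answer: $- \frac{1}{113} \approx -0.0088496$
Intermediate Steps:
$Q = 20$
$w{\left(C \right)} = -3 - 5 C$
$t{\left(N \right)} = -10 + N$ ($t{\left(N \right)} = N - 10 = -10 + N$)
$\frac{1}{t{\left(w{\left(Q \right)} \right)}} = \frac{1}{-10 - 103} = \frac{1}{-113} = - \frac{1}{113}$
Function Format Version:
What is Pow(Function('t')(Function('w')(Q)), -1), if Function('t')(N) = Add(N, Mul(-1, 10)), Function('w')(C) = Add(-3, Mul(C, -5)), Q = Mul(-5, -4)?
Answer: Rational(-1, 113) ≈ -0.0088496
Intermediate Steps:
Q = 20
Function('w')(C) = Add(-3, Mul(-5, C))
Function('t')(N) = Add(-10, N) (Function('t')(N) = Add(N, -10) = Add(-10, N))
Pow(Function('t')(Function('w')(Q)), -1) = Pow(Add(-10, Add(-3, Mul(-5, 20))), -1) = Pow(Add(-10, Add(-3, -100)), -1) = Pow(Add(-10, -103), -1) = Pow(-113, -1) = Rational(-1, 113)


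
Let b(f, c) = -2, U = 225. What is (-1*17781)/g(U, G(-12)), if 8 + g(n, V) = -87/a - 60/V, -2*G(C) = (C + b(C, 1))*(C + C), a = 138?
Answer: 954247/444 ≈ 2149.2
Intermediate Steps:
G(C) = -C*(-2 + C) (G(C) = -(C - 2)*(C + C)/2 = -(-2 + C)*2*C/2 = -C*(-2 + C))
g(n, V) = -397/46 - 60/V (g(n, V) = -8 + (-87/138 - 60/V) = -8 + (-87*1/138 - 60/V) = -8 + (-29/46 - 60/V) = -397/46 - 60/V)
(-1*17781)/g(U, G(-12)) = (-1*17781)/(-397/46 - 60*(-1/(12*(2 - 1*(-12))))) = -17781/(-397/46 - 60*(-1/(12*(2 + 12)))) = -17781/(-397/46 - 60/((-12*14))) = -17781/(-397/46 - 60/(-168)) = -17781/(-397/46 - 60*(-1/168)) = -17781/(-397/46 + 5/14) = -17781/(-1332/161) = -17781*(-161/1332) = 954247/444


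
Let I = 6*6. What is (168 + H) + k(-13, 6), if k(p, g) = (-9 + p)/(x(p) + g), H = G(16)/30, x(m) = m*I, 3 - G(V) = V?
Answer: 11733/70 ≈ 167.61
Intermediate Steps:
G(V) = 3 - V
I = 36
x(m) = 36*m (x(m) = m*36 = 36*m)
H = -13/30 (H = (3 - 1*16)/30 = (3 - 16)*(1/30) = -13*1/30 = -13/30 ≈ -0.43333)
k(p, g) = (-9 + p)/(g + 36*p) (k(p, g) = (-9 + p)/(36*p + g) = (-9 + p)/(g + 36*p))
(168 + H) + k(-13, 6) = (168 - 13/30) + (-9 - 13)/(6 + 36*(-13)) = 5027/30 - 22/(6 - 468) = 5027/30 - 22/(-462) = 5027/30 - 1/462*(-22) = 5027/30 + 1/21 = 11733/70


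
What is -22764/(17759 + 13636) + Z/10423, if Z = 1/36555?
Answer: -82603567153/113922816735 ≈ -0.72508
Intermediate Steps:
Z = 1/36555 ≈ 2.7356e-5
-22764/(17759 + 13636) + Z/10423 = -22764/(17759 + 13636) + (1/36555)/10423 = -22764/31395 + (1/36555)*(1/10423) = -22764*1/31395 + 1/381012765 = -1084/1495 + 1/381012765 = -82603567153/113922816735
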